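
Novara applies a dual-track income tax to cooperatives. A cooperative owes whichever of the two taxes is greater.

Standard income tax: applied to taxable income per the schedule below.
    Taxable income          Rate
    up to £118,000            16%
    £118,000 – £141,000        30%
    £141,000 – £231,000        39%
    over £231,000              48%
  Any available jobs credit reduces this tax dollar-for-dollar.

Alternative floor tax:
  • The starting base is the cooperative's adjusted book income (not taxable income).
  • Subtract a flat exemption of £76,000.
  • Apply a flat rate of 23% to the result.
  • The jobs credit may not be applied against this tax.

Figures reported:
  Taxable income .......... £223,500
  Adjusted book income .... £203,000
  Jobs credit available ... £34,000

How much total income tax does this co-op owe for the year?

Alternative floor tax:
  Base (adjusted book income): £203,000
  Less exemption £76,000 → base £127,000
  £127,000 × 23% = £29,210

Standard income tax:
  £118,000 × 16% = £18,880
  £23,000 × 30% = £6,900
  £82,500 × 39% = £32,175
  → £57,955
  Less jobs credit £34,000 → £23,955

£29,210 > £23,955, so the alternative floor tax is the binding amount.

£29,210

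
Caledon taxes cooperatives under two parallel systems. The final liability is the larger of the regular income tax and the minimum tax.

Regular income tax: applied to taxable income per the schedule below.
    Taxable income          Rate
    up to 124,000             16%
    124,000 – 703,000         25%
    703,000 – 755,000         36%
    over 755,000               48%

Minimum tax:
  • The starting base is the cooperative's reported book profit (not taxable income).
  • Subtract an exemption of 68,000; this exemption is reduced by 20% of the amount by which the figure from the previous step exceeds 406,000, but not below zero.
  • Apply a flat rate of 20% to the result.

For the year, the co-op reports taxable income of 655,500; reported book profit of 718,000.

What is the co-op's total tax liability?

152,715

Minimum tax:
  Base (reported book profit): 718,000
  Exemption: 68,000 − 20% × (718,000 − 406,000) = 68,000 − 62,400 = 5,600
  Base: 718,000 − 5,600 = 712,400
  712,400 × 20% = 142,480

Regular income tax:
  124,000 × 16% = 19,840
  531,500 × 25% = 132,875
  → 152,715

152,715 > 142,480, so the regular income tax governs.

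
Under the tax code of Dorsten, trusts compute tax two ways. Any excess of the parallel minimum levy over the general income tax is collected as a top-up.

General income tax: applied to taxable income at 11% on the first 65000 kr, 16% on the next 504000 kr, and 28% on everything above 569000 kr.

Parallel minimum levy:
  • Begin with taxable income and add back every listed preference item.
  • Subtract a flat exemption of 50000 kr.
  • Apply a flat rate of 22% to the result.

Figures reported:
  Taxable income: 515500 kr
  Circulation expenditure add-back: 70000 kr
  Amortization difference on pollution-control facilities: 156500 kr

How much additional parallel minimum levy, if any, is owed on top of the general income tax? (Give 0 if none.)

73010 kr

Parallel minimum levy:
  Adjusted income: 515500 kr + 70000 kr + 156500 kr = 742000 kr
  Less exemption 50000 kr → base 692000 kr
  692000 kr × 22% = 152240 kr

General income tax:
  65000 kr × 11% = 7150 kr
  450500 kr × 16% = 72080 kr
  → 79230 kr

Excess of parallel minimum levy over general income tax: 152240 kr − 79230 kr = 73010 kr.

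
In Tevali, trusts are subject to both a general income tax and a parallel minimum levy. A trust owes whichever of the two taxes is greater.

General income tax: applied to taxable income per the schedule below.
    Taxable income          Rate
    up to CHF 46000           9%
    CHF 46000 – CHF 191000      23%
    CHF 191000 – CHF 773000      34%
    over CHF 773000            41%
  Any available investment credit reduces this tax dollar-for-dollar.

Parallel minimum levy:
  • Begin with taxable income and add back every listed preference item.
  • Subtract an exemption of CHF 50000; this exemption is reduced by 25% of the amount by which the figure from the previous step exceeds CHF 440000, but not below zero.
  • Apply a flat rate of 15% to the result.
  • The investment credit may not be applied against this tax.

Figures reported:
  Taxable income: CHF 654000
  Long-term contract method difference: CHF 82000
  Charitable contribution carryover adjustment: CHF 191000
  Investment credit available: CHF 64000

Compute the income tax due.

General income tax:
  CHF 46000 × 9% = CHF 4140
  CHF 145000 × 23% = CHF 33350
  CHF 463000 × 34% = CHF 157420
  → CHF 194910
  Less investment credit CHF 64000 → CHF 130910

Parallel minimum levy:
  Adjusted income: CHF 654000 + CHF 82000 + CHF 191000 = CHF 927000
  Exemption: 25% × (CHF 927000 − CHF 440000) = CHF 121750 ≥ CHF 50000, so the exemption is fully phased out
  Base: CHF 927000 − CHF 0 = CHF 927000
  CHF 927000 × 15% = CHF 139050

CHF 139050 > CHF 130910, so the parallel minimum levy is the binding amount.

CHF 139050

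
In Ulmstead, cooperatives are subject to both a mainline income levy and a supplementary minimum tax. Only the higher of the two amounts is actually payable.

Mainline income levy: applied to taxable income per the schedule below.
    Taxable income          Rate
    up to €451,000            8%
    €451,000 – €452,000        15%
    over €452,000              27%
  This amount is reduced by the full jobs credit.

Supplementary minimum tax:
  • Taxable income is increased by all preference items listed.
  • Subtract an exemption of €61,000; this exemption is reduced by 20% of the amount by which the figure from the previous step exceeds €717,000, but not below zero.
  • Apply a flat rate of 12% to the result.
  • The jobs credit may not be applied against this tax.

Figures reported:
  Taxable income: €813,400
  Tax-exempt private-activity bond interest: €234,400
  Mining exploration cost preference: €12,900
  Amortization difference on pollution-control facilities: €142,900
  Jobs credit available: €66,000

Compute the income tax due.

€144,432

Supplementary minimum tax:
  Adjusted income: €813,400 + €234,400 + €12,900 + €142,900 = €1,203,600
  Exemption: 20% × (€1,203,600 − €717,000) = €97,320 ≥ €61,000, so the exemption is fully phased out
  Base: €1,203,600 − €0 = €1,203,600
  €1,203,600 × 12% = €144,432

Mainline income levy:
  €451,000 × 8% = €36,080
  €1,000 × 15% = €150
  €361,400 × 27% = €97,578
  → €133,808
  Less jobs credit €66,000 → €67,808

€144,432 > €67,808, so the supplementary minimum tax is the binding amount.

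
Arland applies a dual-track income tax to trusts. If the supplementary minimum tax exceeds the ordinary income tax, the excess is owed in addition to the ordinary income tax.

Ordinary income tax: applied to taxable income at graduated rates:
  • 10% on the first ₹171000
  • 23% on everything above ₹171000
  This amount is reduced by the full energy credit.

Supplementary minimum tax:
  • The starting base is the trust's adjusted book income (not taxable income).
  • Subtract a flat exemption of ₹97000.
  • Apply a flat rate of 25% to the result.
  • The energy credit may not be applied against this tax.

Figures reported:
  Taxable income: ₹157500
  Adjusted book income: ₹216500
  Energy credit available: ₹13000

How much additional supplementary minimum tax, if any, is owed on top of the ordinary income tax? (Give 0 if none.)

₹27125

Ordinary income tax:
  ₹157500 × 10% = ₹15750
  Less energy credit ₹13000 → ₹2750

Supplementary minimum tax:
  Base (adjusted book income): ₹216500
  Less exemption ₹97000 → base ₹119500
  ₹119500 × 25% = ₹29875

Excess of supplementary minimum tax over ordinary income tax: ₹29875 − ₹2750 = ₹27125.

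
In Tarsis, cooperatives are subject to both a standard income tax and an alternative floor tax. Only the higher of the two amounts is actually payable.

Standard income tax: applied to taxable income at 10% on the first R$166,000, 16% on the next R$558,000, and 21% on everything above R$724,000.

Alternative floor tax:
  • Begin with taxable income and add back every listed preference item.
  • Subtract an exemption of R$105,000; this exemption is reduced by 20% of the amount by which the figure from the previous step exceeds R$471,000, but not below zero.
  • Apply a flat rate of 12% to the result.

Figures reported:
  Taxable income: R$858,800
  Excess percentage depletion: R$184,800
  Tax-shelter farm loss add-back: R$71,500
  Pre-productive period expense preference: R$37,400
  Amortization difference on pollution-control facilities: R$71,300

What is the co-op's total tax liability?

R$146,856

Standard income tax:
  R$166,000 × 10% = R$16,600
  R$558,000 × 16% = R$89,280
  R$134,800 × 21% = R$28,308
  → R$134,188

Alternative floor tax:
  Adjusted income: R$858,800 + R$184,800 + R$71,500 + R$37,400 + R$71,300 = R$1,223,800
  Exemption: 20% × (R$1,223,800 − R$471,000) = R$150,560 ≥ R$105,000, so the exemption is fully phased out
  Base: R$1,223,800 − R$0 = R$1,223,800
  R$1,223,800 × 12% = R$146,856

R$146,856 > R$134,188, so the alternative floor tax is the binding amount.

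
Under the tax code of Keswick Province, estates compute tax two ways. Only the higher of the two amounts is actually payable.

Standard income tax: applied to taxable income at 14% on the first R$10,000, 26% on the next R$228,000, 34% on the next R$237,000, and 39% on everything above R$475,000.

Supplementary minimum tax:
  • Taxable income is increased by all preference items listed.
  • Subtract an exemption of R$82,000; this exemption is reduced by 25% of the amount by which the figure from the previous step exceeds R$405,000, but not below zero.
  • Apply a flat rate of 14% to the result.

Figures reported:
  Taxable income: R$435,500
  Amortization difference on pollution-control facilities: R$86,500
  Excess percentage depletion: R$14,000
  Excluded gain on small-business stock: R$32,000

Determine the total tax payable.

Standard income tax:
  R$10,000 × 14% = R$1,400
  R$228,000 × 26% = R$59,280
  R$197,500 × 34% = R$67,150
  → R$127,830

Supplementary minimum tax:
  Adjusted income: R$435,500 + R$86,500 + R$14,000 + R$32,000 = R$568,000
  Exemption: R$82,000 − 25% × (R$568,000 − R$405,000) = R$82,000 − R$40,750 = R$41,250
  Base: R$568,000 − R$41,250 = R$526,750
  R$526,750 × 14% = R$73,745

R$127,830 > R$73,745, so the standard income tax governs.

R$127,830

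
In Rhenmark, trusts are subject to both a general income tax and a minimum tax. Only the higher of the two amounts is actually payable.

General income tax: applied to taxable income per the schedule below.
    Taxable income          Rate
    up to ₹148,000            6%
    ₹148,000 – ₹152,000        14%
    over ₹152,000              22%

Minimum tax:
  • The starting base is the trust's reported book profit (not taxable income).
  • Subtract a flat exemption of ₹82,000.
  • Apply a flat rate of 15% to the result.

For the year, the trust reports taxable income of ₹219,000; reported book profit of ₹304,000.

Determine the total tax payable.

General income tax:
  ₹148,000 × 6% = ₹8,880
  ₹4,000 × 14% = ₹560
  ₹67,000 × 22% = ₹14,740
  → ₹24,180

Minimum tax:
  Base (reported book profit): ₹304,000
  Less exemption ₹82,000 → base ₹222,000
  ₹222,000 × 15% = ₹33,300

₹33,300 > ₹24,180, so the minimum tax is the binding amount.

₹33,300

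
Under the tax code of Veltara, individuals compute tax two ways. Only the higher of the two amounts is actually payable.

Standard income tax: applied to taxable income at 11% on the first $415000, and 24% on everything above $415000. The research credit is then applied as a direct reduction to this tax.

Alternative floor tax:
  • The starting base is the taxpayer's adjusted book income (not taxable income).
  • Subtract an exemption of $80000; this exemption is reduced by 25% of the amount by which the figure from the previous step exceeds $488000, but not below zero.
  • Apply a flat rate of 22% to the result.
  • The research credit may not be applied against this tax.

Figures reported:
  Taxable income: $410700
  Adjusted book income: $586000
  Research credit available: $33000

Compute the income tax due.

$116710

Standard income tax:
  $410700 × 11% = $45177
  Less research credit $33000 → $12177

Alternative floor tax:
  Base (adjusted book income): $586000
  Exemption: $80000 − 25% × ($586000 − $488000) = $80000 − $24500 = $55500
  Base: $586000 − $55500 = $530500
  $530500 × 22% = $116710

$116710 > $12177, so the alternative floor tax is the binding amount.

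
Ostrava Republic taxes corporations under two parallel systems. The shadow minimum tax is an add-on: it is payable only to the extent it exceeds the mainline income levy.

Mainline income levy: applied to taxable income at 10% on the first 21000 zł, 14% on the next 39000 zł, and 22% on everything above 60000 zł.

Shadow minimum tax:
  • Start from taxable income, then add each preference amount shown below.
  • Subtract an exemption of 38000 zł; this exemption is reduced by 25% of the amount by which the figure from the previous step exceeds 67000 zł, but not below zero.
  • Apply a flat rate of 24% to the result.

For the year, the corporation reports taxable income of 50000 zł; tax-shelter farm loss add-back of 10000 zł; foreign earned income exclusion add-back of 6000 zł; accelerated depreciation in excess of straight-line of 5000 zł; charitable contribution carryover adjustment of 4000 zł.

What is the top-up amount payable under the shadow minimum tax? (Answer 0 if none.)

Shadow minimum tax:
  Adjusted income: 50000 zł + 10000 zł + 6000 zł + 5000 zł + 4000 zł = 75000 zł
  Exemption: 38000 zł − 25% × (75000 zł − 67000 zł) = 38000 zł − 2000 zł = 36000 zł
  Base: 75000 zł − 36000 zł = 39000 zł
  39000 zł × 24% = 9360 zł

Mainline income levy:
  21000 zł × 10% = 2100 zł
  29000 zł × 14% = 4060 zł
  → 6160 zł

Excess of shadow minimum tax over mainline income levy: 9360 zł − 6160 zł = 3200 zł.

3200 zł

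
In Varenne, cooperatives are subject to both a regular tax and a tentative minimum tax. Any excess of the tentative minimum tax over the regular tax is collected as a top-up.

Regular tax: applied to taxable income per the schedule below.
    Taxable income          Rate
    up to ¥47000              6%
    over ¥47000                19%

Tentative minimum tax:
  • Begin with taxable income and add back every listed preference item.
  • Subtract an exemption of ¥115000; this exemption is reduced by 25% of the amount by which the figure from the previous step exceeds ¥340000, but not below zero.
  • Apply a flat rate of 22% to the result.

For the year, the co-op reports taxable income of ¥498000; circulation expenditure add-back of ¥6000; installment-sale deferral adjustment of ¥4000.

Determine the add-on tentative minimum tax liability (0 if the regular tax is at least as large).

¥7190

Regular tax:
  ¥47000 × 6% = ¥2820
  ¥451000 × 19% = ¥85690
  → ¥88510

Tentative minimum tax:
  Adjusted income: ¥498000 + ¥6000 + ¥4000 = ¥508000
  Exemption: ¥115000 − 25% × (¥508000 − ¥340000) = ¥115000 − ¥42000 = ¥73000
  Base: ¥508000 − ¥73000 = ¥435000
  ¥435000 × 22% = ¥95700

Excess of tentative minimum tax over regular tax: ¥95700 − ¥88510 = ¥7190.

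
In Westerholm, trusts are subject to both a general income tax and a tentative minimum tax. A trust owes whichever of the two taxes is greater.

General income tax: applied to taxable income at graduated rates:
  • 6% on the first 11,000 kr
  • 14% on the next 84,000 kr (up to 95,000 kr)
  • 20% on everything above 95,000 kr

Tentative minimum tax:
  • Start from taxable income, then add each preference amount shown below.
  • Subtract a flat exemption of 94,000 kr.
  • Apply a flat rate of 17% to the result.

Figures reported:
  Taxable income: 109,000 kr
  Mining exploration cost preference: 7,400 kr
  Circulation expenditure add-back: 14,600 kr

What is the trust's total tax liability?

15,220 kr

General income tax:
  11,000 kr × 6% = 660 kr
  84,000 kr × 14% = 11,760 kr
  14,000 kr × 20% = 2,800 kr
  → 15,220 kr

Tentative minimum tax:
  Adjusted income: 109,000 kr + 7,400 kr + 14,600 kr = 131,000 kr
  Less exemption 94,000 kr → base 37,000 kr
  37,000 kr × 17% = 6,290 kr

15,220 kr > 6,290 kr, so the general income tax governs.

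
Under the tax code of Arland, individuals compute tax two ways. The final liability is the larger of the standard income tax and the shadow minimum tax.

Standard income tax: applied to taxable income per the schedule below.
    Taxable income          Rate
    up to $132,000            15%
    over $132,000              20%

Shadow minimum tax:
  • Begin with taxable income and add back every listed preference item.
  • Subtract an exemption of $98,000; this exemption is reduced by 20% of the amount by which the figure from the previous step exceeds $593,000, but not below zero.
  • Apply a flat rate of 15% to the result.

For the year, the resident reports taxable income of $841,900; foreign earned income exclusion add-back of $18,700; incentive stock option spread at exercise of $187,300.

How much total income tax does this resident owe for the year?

Shadow minimum tax:
  Adjusted income: $841,900 + $18,700 + $187,300 = $1,047,900
  Exemption: $98,000 − 20% × ($1,047,900 − $593,000) = $98,000 − $90,980 = $7,020
  Base: $1,047,900 − $7,020 = $1,040,880
  $1,040,880 × 15% = $156,132

Standard income tax:
  $132,000 × 15% = $19,800
  $709,900 × 20% = $141,980
  → $161,780

$161,780 > $156,132, so the standard income tax governs.

$161,780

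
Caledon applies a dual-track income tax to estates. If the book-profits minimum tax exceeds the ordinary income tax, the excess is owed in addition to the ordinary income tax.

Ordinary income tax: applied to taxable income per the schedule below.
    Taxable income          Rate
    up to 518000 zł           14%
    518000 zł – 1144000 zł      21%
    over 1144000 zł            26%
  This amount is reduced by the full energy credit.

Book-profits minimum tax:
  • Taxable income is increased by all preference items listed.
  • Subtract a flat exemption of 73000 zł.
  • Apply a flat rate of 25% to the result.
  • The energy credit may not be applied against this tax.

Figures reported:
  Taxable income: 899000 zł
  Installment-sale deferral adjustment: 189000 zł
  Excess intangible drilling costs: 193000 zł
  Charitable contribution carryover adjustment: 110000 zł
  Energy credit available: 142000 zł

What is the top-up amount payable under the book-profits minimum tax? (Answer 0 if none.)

Book-profits minimum tax:
  Adjusted income: 899000 zł + 189000 zł + 193000 zł + 110000 zł = 1391000 zł
  Less exemption 73000 zł → base 1318000 zł
  1318000 zł × 25% = 329500 zł

Ordinary income tax:
  518000 zł × 14% = 72520 zł
  381000 zł × 21% = 80010 zł
  → 152530 zł
  Less energy credit 142000 zł → 10530 zł

Excess of book-profits minimum tax over ordinary income tax: 329500 zł − 10530 zł = 318970 zł.

318970 zł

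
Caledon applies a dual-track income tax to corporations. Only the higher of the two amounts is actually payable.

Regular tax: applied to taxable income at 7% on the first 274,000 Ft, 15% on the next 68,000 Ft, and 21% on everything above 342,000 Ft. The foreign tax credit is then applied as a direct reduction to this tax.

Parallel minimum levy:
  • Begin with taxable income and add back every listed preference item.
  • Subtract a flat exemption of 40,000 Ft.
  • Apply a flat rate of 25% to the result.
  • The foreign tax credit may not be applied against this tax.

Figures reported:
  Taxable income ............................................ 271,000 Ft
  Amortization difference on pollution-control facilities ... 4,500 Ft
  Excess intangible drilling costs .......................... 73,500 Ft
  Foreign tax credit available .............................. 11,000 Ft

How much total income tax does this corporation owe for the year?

Parallel minimum levy:
  Adjusted income: 271,000 Ft + 4,500 Ft + 73,500 Ft = 349,000 Ft
  Less exemption 40,000 Ft → base 309,000 Ft
  309,000 Ft × 25% = 77,250 Ft

Regular tax:
  271,000 Ft × 7% = 18,970 Ft
  Less foreign tax credit 11,000 Ft → 7,970 Ft

77,250 Ft > 7,970 Ft, so the parallel minimum levy is the binding amount.

77,250 Ft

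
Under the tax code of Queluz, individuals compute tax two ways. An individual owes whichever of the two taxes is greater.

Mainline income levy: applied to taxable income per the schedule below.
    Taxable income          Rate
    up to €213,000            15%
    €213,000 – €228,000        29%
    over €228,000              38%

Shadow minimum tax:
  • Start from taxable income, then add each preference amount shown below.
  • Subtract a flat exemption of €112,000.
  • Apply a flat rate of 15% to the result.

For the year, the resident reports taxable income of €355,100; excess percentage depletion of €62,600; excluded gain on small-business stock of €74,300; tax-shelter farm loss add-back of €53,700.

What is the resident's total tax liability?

Shadow minimum tax:
  Adjusted income: €355,100 + €62,600 + €74,300 + €53,700 = €545,700
  Less exemption €112,000 → base €433,700
  €433,700 × 15% = €65,055

Mainline income levy:
  €213,000 × 15% = €31,950
  €15,000 × 29% = €4,350
  €127,100 × 38% = €48,298
  → €84,598

€84,598 > €65,055, so the mainline income levy governs.

€84,598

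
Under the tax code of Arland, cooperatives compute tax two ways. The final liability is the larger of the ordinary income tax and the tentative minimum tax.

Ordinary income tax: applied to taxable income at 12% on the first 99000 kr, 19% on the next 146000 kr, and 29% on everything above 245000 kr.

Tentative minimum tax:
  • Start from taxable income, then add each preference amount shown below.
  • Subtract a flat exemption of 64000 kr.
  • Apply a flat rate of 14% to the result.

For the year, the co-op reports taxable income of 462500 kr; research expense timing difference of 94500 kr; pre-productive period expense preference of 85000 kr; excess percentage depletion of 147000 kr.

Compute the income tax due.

102695 kr

Ordinary income tax:
  99000 kr × 12% = 11880 kr
  146000 kr × 19% = 27740 kr
  217500 kr × 29% = 63075 kr
  → 102695 kr

Tentative minimum tax:
  Adjusted income: 462500 kr + 94500 kr + 85000 kr + 147000 kr = 789000 kr
  Less exemption 64000 kr → base 725000 kr
  725000 kr × 14% = 101500 kr

102695 kr > 101500 kr, so the ordinary income tax governs.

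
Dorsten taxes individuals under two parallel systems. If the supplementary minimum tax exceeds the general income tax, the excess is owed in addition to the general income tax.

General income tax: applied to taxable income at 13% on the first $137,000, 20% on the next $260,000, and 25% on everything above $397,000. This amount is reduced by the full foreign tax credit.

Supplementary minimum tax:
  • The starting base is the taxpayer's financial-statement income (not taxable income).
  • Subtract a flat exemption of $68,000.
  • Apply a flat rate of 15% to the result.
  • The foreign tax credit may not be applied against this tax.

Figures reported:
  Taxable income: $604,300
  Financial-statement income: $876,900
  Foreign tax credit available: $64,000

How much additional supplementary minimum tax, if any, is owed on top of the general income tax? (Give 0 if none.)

General income tax:
  $137,000 × 13% = $17,810
  $260,000 × 20% = $52,000
  $207,300 × 25% = $51,825
  → $121,635
  Less foreign tax credit $64,000 → $57,635

Supplementary minimum tax:
  Base (financial-statement income): $876,900
  Less exemption $68,000 → base $808,900
  $808,900 × 15% = $121,335

Excess of supplementary minimum tax over general income tax: $121,335 − $57,635 = $63,700.

$63,700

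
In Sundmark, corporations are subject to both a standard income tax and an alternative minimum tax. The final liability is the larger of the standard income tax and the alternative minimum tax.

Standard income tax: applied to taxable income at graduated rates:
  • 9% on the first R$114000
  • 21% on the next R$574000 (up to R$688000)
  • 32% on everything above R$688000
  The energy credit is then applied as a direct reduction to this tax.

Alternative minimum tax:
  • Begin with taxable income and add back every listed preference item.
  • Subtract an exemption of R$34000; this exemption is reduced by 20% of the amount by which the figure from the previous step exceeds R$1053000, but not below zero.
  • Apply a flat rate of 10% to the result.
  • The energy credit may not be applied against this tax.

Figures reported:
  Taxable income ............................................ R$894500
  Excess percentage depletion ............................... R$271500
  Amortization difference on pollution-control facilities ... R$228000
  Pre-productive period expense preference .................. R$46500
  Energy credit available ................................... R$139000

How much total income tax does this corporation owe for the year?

Alternative minimum tax:
  Adjusted income: R$894500 + R$271500 + R$228000 + R$46500 = R$1440500
  Exemption: 20% × (R$1440500 − R$1053000) = R$77500 ≥ R$34000, so the exemption is fully phased out
  Base: R$1440500 − R$0 = R$1440500
  R$1440500 × 10% = R$144050

Standard income tax:
  R$114000 × 9% = R$10260
  R$574000 × 21% = R$120540
  R$206500 × 32% = R$66080
  → R$196880
  Less energy credit R$139000 → R$57880

R$144050 > R$57880, so the alternative minimum tax is the binding amount.

R$144050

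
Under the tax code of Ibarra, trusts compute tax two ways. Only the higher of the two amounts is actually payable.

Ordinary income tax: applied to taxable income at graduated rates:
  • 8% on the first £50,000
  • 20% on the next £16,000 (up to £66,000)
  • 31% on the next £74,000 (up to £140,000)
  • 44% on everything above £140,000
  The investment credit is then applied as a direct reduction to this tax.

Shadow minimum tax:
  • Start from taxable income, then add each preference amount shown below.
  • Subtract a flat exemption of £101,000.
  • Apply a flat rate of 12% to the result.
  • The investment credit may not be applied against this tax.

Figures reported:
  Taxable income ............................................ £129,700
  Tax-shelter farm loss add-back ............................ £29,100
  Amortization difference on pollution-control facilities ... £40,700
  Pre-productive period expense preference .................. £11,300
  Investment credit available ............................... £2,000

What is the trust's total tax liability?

£24,947

Ordinary income tax:
  £50,000 × 8% = £4,000
  £16,000 × 20% = £3,200
  £63,700 × 31% = £19,747
  → £26,947
  Less investment credit £2,000 → £24,947

Shadow minimum tax:
  Adjusted income: £129,700 + £29,100 + £40,700 + £11,300 = £210,800
  Less exemption £101,000 → base £109,800
  £109,800 × 12% = £13,176

£24,947 > £13,176, so the ordinary income tax governs.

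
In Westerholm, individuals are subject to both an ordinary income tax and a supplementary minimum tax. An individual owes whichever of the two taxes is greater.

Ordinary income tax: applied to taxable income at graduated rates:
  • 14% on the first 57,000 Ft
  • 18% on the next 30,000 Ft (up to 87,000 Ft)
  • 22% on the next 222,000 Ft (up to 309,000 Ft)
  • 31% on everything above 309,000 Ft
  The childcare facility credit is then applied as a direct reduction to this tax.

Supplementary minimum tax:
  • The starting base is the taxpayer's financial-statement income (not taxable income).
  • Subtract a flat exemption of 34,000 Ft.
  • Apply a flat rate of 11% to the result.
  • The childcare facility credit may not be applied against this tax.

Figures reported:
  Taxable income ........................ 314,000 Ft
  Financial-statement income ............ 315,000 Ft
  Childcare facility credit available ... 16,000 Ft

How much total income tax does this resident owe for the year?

Supplementary minimum tax:
  Base (financial-statement income): 315,000 Ft
  Less exemption 34,000 Ft → base 281,000 Ft
  281,000 Ft × 11% = 30,910 Ft

Ordinary income tax:
  57,000 Ft × 14% = 7,980 Ft
  30,000 Ft × 18% = 5,400 Ft
  222,000 Ft × 22% = 48,840 Ft
  5,000 Ft × 31% = 1,550 Ft
  → 63,770 Ft
  Less childcare facility credit 16,000 Ft → 47,770 Ft

47,770 Ft > 30,910 Ft, so the ordinary income tax governs.

47,770 Ft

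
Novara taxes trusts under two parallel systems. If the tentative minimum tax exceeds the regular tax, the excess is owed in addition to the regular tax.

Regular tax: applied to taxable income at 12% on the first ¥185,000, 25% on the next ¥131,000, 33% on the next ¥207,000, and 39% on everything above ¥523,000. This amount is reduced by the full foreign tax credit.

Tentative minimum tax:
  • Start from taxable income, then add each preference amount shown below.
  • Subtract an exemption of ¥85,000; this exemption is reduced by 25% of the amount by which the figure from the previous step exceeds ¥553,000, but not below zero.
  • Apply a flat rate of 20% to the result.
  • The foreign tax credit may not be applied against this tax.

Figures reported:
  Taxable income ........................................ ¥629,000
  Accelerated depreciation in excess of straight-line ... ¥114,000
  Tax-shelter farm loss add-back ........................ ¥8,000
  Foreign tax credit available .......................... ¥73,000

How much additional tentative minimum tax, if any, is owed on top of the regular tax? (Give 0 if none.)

Regular tax:
  ¥185,000 × 12% = ¥22,200
  ¥131,000 × 25% = ¥32,750
  ¥207,000 × 33% = ¥68,310
  ¥106,000 × 39% = ¥41,340
  → ¥164,600
  Less foreign tax credit ¥73,000 → ¥91,600

Tentative minimum tax:
  Adjusted income: ¥629,000 + ¥114,000 + ¥8,000 = ¥751,000
  Exemption: ¥85,000 − 25% × (¥751,000 − ¥553,000) = ¥85,000 − ¥49,500 = ¥35,500
  Base: ¥751,000 − ¥35,500 = ¥715,500
  ¥715,500 × 20% = ¥143,100

Excess of tentative minimum tax over regular tax: ¥143,100 − ¥91,600 = ¥51,500.

¥51,500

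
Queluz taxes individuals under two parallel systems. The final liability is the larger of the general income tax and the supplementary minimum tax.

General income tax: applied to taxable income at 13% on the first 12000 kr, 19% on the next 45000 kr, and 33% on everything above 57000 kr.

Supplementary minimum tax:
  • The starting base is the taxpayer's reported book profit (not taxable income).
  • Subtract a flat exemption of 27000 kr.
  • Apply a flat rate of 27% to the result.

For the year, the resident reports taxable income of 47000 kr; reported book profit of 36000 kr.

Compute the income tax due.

Supplementary minimum tax:
  Base (reported book profit): 36000 kr
  Less exemption 27000 kr → base 9000 kr
  9000 kr × 27% = 2430 kr

General income tax:
  12000 kr × 13% = 1560 kr
  35000 kr × 19% = 6650 kr
  → 8210 kr

8210 kr > 2430 kr, so the general income tax governs.

8210 kr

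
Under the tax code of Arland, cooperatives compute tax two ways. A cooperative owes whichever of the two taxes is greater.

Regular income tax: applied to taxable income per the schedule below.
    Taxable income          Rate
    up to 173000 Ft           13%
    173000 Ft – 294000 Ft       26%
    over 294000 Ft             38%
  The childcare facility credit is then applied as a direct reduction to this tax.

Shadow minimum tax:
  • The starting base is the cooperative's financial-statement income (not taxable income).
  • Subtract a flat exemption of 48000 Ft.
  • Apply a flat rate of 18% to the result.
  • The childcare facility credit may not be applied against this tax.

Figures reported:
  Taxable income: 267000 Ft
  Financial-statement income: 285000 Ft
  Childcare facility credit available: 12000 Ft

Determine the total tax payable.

Shadow minimum tax:
  Base (financial-statement income): 285000 Ft
  Less exemption 48000 Ft → base 237000 Ft
  237000 Ft × 18% = 42660 Ft

Regular income tax:
  173000 Ft × 13% = 22490 Ft
  94000 Ft × 26% = 24440 Ft
  → 46930 Ft
  Less childcare facility credit 12000 Ft → 34930 Ft

42660 Ft > 34930 Ft, so the shadow minimum tax is the binding amount.

42660 Ft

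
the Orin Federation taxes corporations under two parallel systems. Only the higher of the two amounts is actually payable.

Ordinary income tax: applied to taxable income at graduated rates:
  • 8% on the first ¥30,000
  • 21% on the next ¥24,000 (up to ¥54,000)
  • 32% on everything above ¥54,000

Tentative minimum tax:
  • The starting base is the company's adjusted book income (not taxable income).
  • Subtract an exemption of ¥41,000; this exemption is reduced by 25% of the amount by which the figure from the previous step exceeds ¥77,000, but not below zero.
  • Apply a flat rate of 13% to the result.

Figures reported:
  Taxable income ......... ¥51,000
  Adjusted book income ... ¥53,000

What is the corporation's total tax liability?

Ordinary income tax:
  ¥30,000 × 8% = ¥2,400
  ¥21,000 × 21% = ¥4,410
  → ¥6,810

Tentative minimum tax:
  Base (adjusted book income): ¥53,000
  Exemption: ¥53,000 ≤ ¥77,000, so full ¥41,000 applies
  Base: ¥53,000 − ¥41,000 = ¥12,000
  ¥12,000 × 13% = ¥1,560

¥6,810 > ¥1,560, so the ordinary income tax governs.

¥6,810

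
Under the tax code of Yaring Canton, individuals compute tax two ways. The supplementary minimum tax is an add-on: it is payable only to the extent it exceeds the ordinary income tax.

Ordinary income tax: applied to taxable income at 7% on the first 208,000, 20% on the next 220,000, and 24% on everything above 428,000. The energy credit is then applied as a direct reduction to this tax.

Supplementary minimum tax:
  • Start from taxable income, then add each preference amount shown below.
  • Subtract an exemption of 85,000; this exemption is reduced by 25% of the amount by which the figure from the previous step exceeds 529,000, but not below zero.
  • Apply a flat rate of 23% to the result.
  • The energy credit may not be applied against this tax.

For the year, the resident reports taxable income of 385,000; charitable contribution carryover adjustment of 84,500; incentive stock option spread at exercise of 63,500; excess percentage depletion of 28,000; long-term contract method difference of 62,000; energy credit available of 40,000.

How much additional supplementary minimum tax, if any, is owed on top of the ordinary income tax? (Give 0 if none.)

119,185

Ordinary income tax:
  208,000 × 7% = 14,560
  177,000 × 20% = 35,400
  → 49,960
  Less energy credit 40,000 → 9,960

Supplementary minimum tax:
  Adjusted income: 385,000 + 84,500 + 63,500 + 28,000 + 62,000 = 623,000
  Exemption: 85,000 − 25% × (623,000 − 529,000) = 85,000 − 23,500 = 61,500
  Base: 623,000 − 61,500 = 561,500
  561,500 × 23% = 129,145

Excess of supplementary minimum tax over ordinary income tax: 129,145 − 9,960 = 119,185.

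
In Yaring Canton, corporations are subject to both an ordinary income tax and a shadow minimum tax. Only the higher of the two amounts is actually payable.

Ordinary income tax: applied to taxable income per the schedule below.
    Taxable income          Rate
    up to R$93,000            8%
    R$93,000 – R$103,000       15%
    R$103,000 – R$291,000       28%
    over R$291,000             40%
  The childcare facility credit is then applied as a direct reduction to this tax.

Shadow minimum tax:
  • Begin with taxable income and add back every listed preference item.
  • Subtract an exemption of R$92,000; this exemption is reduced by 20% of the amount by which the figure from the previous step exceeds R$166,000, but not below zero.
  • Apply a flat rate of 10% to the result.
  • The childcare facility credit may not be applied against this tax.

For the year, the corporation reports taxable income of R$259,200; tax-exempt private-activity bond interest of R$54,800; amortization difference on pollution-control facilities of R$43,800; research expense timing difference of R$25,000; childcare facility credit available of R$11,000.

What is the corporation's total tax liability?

Ordinary income tax:
  R$93,000 × 8% = R$7,440
  R$10,000 × 15% = R$1,500
  R$156,200 × 28% = R$43,736
  → R$52,676
  Less childcare facility credit R$11,000 → R$41,676

Shadow minimum tax:
  Adjusted income: R$259,200 + R$54,800 + R$43,800 + R$25,000 = R$382,800
  Exemption: R$92,000 − 20% × (R$382,800 − R$166,000) = R$92,000 − R$43,360 = R$48,640
  Base: R$382,800 − R$48,640 = R$334,160
  R$334,160 × 10% = R$33,416

R$41,676 > R$33,416, so the ordinary income tax governs.

R$41,676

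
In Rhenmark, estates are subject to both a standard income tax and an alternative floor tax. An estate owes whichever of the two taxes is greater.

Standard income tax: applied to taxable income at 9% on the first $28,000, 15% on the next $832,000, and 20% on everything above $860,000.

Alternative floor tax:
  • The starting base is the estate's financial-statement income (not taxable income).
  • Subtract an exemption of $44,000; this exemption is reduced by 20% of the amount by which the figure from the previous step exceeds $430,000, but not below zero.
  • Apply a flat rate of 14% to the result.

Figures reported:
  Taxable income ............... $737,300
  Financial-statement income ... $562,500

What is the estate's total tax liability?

Standard income tax:
  $28,000 × 9% = $2,520
  $709,300 × 15% = $106,395
  → $108,915

Alternative floor tax:
  Base (financial-statement income): $562,500
  Exemption: $44,000 − 20% × ($562,500 − $430,000) = $44,000 − $26,500 = $17,500
  Base: $562,500 − $17,500 = $545,000
  $545,000 × 14% = $76,300

$108,915 > $76,300, so the standard income tax governs.

$108,915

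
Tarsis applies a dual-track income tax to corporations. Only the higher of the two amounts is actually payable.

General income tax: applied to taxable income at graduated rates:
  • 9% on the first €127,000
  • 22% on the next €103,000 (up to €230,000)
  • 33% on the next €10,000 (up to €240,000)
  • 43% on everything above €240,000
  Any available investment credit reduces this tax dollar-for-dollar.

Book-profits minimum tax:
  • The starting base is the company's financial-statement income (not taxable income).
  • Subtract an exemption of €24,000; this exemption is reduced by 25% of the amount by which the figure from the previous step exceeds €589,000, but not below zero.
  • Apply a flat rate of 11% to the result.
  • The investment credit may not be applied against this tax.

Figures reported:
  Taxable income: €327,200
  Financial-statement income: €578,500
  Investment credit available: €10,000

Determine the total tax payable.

General income tax:
  €127,000 × 9% = €11,430
  €103,000 × 22% = €22,660
  €10,000 × 33% = €3,300
  €87,200 × 43% = €37,496
  → €74,886
  Less investment credit €10,000 → €64,886

Book-profits minimum tax:
  Base (financial-statement income): €578,500
  Exemption: €578,500 ≤ €589,000, so full €24,000 applies
  Base: €578,500 − €24,000 = €554,500
  €554,500 × 11% = €60,995

€64,886 > €60,995, so the general income tax governs.

€64,886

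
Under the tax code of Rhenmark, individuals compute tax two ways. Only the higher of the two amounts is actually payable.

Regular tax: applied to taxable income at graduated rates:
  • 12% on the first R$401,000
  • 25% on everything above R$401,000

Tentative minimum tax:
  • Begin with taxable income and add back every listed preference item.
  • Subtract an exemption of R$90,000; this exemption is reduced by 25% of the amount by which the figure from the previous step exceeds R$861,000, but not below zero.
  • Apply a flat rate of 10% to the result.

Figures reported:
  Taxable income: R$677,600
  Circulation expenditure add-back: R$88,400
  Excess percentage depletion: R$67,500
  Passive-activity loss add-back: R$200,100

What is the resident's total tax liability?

Regular tax:
  R$401,000 × 12% = R$48,120
  R$276,600 × 25% = R$69,150
  → R$117,270

Tentative minimum tax:
  Adjusted income: R$677,600 + R$88,400 + R$67,500 + R$200,100 = R$1,033,600
  Exemption: R$90,000 − 25% × (R$1,033,600 − R$861,000) = R$90,000 − R$43,150 = R$46,850
  Base: R$1,033,600 − R$46,850 = R$986,750
  R$986,750 × 10% = R$98,675

R$117,270 > R$98,675, so the regular tax governs.

R$117,270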